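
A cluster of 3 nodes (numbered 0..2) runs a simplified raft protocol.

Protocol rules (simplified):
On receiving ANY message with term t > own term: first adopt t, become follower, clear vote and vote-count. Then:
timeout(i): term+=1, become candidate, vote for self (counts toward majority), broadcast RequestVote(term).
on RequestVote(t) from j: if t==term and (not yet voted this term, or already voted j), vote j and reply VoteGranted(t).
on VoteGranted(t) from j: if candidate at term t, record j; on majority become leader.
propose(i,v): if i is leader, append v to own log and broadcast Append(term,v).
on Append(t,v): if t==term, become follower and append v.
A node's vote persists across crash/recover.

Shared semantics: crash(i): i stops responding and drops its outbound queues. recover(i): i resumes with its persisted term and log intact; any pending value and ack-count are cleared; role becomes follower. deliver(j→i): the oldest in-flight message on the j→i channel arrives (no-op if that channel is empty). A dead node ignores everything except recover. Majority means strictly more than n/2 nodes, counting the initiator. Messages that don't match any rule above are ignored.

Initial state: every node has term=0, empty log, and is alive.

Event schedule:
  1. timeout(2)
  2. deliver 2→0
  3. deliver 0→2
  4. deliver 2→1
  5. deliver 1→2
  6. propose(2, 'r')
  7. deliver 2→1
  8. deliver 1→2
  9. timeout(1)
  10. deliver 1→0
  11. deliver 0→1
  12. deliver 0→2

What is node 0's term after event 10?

2

1. timeout(2):  <2:cand t1 ->
2. deliver 2→0:  <0:foll t1 ->
3. deliver 0→2:  <2:lead t1 ->
4. deliver 2→1:  <1:foll t1 ->
5. deliver 1→2:  nop
6. propose(2,'r'):  <2:lead t1 r>
7. deliver 2→1:  <1:foll t1 r>
8. deliver 1→2:  nop
9. timeout(1):  <1:cand t2 r>
10. deliver 1→0:  <0:foll t2 ->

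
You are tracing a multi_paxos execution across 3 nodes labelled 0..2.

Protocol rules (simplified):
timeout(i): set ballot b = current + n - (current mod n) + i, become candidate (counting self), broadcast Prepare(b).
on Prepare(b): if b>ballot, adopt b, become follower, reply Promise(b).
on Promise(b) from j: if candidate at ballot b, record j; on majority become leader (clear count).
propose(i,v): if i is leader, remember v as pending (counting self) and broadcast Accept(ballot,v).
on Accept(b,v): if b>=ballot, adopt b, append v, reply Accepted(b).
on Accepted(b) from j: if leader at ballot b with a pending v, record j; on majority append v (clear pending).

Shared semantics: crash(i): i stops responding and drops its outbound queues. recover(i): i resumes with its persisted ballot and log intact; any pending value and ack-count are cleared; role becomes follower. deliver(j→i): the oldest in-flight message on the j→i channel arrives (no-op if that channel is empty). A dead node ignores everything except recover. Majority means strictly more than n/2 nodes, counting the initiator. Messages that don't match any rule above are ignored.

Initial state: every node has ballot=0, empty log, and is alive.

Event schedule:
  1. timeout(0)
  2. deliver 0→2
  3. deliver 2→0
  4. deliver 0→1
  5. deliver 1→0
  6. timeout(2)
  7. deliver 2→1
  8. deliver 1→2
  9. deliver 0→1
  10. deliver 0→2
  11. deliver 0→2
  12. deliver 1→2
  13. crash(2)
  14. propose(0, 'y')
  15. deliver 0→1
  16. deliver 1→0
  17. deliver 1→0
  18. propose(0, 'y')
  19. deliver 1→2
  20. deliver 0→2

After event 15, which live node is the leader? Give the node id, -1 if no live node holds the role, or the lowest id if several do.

0

step 1 timeout(0): 0={cand,b=3,log=-}
step 2 deliver 0→2: 2={foll,b=3,log=-}
step 3 deliver 2→0: 0={lead,b=3,log=-}
step 4 deliver 0→1: 1={foll,b=3,log=-}
step 5 deliver 1→0: —
step 6 timeout(2): 2={cand,b=8,log=-}
step 7 deliver 2→1: 1={foll,b=8,log=-}
step 8 deliver 1→2: 2={lead,b=8,log=-}
step 9 deliver 0→1: —
step 10 deliver 0→2: —
step 11 deliver 0→2: —
step 12 deliver 1→2: —
step 13 crash(2): 2={✗lead,b=8,log=-}
step 14 propose(0,'y'): —
step 15 deliver 0→1: —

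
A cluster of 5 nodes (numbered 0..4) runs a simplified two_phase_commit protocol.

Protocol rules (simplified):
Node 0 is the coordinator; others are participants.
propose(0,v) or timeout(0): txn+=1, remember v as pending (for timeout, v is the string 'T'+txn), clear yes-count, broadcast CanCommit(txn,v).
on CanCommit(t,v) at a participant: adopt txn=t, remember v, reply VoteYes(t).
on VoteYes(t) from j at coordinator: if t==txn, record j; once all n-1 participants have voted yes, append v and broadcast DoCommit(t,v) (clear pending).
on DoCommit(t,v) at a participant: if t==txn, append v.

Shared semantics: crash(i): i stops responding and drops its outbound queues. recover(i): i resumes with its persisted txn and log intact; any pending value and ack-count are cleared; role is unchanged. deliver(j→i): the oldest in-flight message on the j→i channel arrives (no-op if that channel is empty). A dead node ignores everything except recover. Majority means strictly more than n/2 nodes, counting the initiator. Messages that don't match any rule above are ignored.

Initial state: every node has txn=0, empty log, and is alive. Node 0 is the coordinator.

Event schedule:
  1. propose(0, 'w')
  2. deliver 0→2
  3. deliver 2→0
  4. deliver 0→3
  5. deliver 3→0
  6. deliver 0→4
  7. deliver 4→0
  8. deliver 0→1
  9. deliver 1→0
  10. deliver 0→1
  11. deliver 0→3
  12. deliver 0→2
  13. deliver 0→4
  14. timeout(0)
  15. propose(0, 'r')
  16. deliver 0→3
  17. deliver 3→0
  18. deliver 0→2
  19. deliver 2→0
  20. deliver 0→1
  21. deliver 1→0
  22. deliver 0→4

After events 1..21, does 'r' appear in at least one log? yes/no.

step 1 propose(0,'w'): 0={coor,t=1,log=-}
step 2 deliver 0→2: 2={part,t=1,log=-}
step 3 deliver 2→0: —
step 4 deliver 0→3: 3={part,t=1,log=-}
step 5 deliver 3→0: —
step 6 deliver 0→4: 4={part,t=1,log=-}
step 7 deliver 4→0: —
step 8 deliver 0→1: 1={part,t=1,log=-}
step 9 deliver 1→0: 0={coor,t=1,log=w}
step 10 deliver 0→1: 1={part,t=1,log=w}
step 11 deliver 0→3: 3={part,t=1,log=w}
step 12 deliver 0→2: 2={part,t=1,log=w}
step 13 deliver 0→4: 4={part,t=1,log=w}
step 14 timeout(0): 0={coor,t=2,log=w}
step 15 propose(0,'r'): 0={coor,t=3,log=w}
step 16 deliver 0→3: 3={part,t=2,log=w}
step 17 deliver 3→0: —
step 18 deliver 0→2: 2={part,t=2,log=w}
step 19 deliver 2→0: —
step 20 deliver 0→1: 1={part,t=2,log=w}
step 21 deliver 1→0: —

no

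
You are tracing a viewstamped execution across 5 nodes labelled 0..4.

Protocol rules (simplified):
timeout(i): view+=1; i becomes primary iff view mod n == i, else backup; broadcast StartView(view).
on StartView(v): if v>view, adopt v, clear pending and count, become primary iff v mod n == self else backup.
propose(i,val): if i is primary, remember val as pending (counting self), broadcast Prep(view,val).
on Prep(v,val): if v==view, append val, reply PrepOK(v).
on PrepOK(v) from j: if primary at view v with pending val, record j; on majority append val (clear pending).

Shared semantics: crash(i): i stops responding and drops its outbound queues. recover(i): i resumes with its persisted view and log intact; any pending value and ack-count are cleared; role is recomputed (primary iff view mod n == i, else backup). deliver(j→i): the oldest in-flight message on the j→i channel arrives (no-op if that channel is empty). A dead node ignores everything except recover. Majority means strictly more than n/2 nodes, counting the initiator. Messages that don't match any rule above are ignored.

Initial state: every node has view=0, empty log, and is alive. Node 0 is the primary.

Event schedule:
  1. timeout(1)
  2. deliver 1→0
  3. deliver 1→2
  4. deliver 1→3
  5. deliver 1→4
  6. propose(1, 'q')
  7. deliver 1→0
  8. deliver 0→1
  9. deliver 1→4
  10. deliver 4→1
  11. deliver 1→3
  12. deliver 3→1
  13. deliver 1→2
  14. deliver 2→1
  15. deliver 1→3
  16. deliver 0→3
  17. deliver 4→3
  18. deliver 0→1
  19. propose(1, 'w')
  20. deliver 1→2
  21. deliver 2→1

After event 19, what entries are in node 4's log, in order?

q

step 1 timeout(1): 1={prim,v=1,log=-}
step 2 deliver 1→0: 0={back,v=1,log=-}
step 3 deliver 1→2: 2={back,v=1,log=-}
step 4 deliver 1→3: 3={back,v=1,log=-}
step 5 deliver 1→4: 4={back,v=1,log=-}
step 6 propose(1,'q'): —
step 7 deliver 1→0: 0={back,v=1,log=q}
step 8 deliver 0→1: —
step 9 deliver 1→4: 4={back,v=1,log=q}
step 10 deliver 4→1: 1={prim,v=1,log=q}
step 11 deliver 1→3: 3={back,v=1,log=q}
step 12 deliver 3→1: —
step 13 deliver 1→2: 2={back,v=1,log=q}
step 14 deliver 2→1: —
step 15 deliver 1→3: —
step 16 deliver 0→3: —
step 17 deliver 4→3: —
step 18 deliver 0→1: —
step 19 propose(1,'w'): —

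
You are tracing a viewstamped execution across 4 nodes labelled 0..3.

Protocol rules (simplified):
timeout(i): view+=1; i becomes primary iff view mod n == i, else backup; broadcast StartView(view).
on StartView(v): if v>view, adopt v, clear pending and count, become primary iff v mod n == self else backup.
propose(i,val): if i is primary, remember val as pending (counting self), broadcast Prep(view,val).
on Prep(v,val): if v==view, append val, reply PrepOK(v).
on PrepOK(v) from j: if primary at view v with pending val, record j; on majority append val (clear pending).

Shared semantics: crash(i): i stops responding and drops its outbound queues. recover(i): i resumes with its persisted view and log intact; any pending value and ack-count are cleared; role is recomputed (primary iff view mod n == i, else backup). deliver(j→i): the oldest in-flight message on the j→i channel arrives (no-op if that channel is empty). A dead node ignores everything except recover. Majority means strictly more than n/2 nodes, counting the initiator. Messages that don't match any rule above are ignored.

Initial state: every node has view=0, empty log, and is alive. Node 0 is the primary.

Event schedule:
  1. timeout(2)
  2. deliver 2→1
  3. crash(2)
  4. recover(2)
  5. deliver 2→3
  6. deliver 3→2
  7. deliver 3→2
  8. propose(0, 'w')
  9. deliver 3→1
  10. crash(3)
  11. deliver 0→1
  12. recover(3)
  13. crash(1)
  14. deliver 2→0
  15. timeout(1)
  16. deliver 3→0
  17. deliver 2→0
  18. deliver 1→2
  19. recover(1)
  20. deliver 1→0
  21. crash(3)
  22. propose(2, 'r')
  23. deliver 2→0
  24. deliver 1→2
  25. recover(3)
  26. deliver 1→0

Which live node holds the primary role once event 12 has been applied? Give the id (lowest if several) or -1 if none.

0

[1] timeout(2) → N2(back v1 [-])
[2] deliver 2→1 → N1(prim v1 [-])
[3] crash(2) → N2(✗back v1 [-])
[4] recover(2) → N2(back v1 [-])
[5] deliver 2→3 → ∅
[6] deliver 3→2 → ∅
[7] deliver 3→2 → ∅
[8] propose(0,'w') → ∅
[9] deliver 3→1 → ∅
[10] crash(3) → N3(✗back v0 [-])
[11] deliver 0→1 → ∅
[12] recover(3) → N3(back v0 [-])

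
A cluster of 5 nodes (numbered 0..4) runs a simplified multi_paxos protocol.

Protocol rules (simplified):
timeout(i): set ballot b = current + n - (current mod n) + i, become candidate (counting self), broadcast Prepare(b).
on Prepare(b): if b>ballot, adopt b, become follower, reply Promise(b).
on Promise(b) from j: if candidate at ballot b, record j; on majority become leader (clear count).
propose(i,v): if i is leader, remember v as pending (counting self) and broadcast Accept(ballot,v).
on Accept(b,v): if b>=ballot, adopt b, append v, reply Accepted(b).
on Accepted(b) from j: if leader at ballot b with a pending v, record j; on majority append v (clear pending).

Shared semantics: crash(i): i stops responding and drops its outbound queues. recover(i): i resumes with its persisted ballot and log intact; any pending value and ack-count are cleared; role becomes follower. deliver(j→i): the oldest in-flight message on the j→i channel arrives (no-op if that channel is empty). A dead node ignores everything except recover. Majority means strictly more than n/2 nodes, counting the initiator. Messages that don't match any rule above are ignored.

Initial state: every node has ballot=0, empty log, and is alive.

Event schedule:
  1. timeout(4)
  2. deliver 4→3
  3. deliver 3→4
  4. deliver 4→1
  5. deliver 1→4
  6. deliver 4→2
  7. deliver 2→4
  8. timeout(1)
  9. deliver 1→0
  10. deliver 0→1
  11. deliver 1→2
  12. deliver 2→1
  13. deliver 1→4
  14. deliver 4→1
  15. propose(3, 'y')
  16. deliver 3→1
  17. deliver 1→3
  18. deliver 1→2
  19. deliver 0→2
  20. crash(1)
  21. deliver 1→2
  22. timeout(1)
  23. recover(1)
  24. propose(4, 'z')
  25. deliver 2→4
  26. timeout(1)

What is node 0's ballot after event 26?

[1] timeout(4) → N4(cand b9 [-])
[2] deliver 4→3 → N3(foll b9 [-])
[3] deliver 3→4 → ∅
[4] deliver 4→1 → N1(foll b9 [-])
[5] deliver 1→4 → N4(lead b9 [-])
[6] deliver 4→2 → N2(foll b9 [-])
[7] deliver 2→4 → ∅
[8] timeout(1) → N1(cand b11 [-])
[9] deliver 1→0 → N0(foll b11 [-])
[10] deliver 0→1 → ∅
[11] deliver 1→2 → N2(foll b11 [-])
[12] deliver 2→1 → N1(lead b11 [-])
[13] deliver 1→4 → N4(foll b11 [-])
[14] deliver 4→1 → ∅
[15] propose(3,'y') → ∅
[16] deliver 3→1 → ∅
[17] deliver 1→3 → N3(foll b11 [-])
[18] deliver 1→2 → ∅
[19] deliver 0→2 → ∅
[20] crash(1) → N1(✗lead b11 [-])
[21] deliver 1→2 → ∅
[22] timeout(1) → ∅
[23] recover(1) → N1(foll b11 [-])
[24] propose(4,'z') → ∅
[25] deliver 2→4 → ∅
[26] timeout(1) → N1(cand b16 [-])

11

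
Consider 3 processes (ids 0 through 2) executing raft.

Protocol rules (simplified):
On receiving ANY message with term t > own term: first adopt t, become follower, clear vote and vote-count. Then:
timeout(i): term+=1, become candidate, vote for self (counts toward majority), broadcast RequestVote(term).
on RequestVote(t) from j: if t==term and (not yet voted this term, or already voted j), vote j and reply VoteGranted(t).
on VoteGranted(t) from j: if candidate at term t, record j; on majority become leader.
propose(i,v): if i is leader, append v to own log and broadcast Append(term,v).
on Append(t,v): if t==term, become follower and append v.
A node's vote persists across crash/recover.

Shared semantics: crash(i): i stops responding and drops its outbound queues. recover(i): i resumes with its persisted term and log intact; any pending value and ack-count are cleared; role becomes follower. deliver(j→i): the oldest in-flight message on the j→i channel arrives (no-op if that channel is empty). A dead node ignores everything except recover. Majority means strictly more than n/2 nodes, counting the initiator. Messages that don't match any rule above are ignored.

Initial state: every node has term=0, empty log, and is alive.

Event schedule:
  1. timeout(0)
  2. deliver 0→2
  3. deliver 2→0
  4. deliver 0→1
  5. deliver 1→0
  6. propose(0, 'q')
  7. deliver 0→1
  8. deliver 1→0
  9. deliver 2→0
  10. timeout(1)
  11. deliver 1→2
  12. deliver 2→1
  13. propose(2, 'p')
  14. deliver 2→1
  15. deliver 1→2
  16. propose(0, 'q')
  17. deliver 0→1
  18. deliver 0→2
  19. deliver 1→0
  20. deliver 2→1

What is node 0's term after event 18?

1

[1] timeout(0) → N0(cand t1 [-])
[2] deliver 0→2 → N2(foll t1 [-])
[3] deliver 2→0 → N0(lead t1 [-])
[4] deliver 0→1 → N1(foll t1 [-])
[5] deliver 1→0 → ∅
[6] propose(0,'q') → N0(lead t1 [q])
[7] deliver 0→1 → N1(foll t1 [q])
[8] deliver 1→0 → ∅
[9] deliver 2→0 → ∅
[10] timeout(1) → N1(cand t2 [q])
[11] deliver 1→2 → N2(foll t2 [-])
[12] deliver 2→1 → N1(lead t2 [q])
[13] propose(2,'p') → ∅
[14] deliver 2→1 → ∅
[15] deliver 1→2 → ∅
[16] propose(0,'q') → N0(lead t1 [q,q])
[17] deliver 0→1 → ∅
[18] deliver 0→2 → ∅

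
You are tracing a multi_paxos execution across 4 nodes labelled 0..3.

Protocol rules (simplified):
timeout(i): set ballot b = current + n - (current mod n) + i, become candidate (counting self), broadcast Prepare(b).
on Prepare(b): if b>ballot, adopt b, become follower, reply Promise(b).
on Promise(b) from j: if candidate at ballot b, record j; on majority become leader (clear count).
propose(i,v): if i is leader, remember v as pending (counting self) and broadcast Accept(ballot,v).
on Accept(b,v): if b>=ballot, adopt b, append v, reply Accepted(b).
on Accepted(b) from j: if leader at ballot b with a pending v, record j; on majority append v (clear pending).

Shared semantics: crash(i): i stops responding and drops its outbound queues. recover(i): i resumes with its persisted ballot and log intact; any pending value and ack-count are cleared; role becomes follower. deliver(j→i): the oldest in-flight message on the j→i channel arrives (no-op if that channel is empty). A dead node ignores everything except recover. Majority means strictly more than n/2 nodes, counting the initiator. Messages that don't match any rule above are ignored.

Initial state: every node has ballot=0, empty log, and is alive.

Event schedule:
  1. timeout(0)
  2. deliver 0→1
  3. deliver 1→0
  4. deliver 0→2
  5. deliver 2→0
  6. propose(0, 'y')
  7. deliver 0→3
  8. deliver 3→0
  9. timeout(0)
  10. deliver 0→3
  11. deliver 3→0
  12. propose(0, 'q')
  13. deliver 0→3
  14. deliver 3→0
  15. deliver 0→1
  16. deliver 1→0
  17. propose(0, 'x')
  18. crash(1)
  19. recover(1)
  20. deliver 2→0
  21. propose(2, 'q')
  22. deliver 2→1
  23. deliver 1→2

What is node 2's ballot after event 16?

4

[1] timeout(0) → N0(cand b4 [-])
[2] deliver 0→1 → N1(foll b4 [-])
[3] deliver 1→0 → ∅
[4] deliver 0→2 → N2(foll b4 [-])
[5] deliver 2→0 → N0(lead b4 [-])
[6] propose(0,'y') → ∅
[7] deliver 0→3 → N3(foll b4 [-])
[8] deliver 3→0 → ∅
[9] timeout(0) → N0(cand b8 [-])
[10] deliver 0→3 → N3(foll b4 [y])
[11] deliver 3→0 → ∅
[12] propose(0,'q') → ∅
[13] deliver 0→3 → N3(foll b8 [y])
[14] deliver 3→0 → ∅
[15] deliver 0→1 → N1(foll b4 [y])
[16] deliver 1→0 → ∅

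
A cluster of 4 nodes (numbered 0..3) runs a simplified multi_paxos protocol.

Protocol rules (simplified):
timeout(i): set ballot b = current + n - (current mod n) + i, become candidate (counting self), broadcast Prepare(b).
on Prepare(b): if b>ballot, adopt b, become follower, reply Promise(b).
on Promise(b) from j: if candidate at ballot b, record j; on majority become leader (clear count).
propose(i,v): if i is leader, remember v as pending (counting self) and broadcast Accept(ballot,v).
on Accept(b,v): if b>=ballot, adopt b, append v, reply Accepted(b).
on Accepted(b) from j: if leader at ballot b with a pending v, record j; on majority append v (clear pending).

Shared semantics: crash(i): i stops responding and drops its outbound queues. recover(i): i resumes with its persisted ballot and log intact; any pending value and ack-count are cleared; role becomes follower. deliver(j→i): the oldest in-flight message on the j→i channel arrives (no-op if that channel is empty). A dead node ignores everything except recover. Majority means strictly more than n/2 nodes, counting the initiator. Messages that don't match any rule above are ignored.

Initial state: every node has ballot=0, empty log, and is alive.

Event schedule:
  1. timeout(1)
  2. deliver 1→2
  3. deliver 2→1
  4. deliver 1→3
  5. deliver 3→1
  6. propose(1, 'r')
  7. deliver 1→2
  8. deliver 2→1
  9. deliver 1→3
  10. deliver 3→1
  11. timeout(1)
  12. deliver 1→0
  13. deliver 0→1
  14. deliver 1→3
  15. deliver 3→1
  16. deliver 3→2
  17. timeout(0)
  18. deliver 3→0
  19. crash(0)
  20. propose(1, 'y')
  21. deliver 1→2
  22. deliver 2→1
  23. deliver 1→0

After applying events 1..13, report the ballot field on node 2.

5

1. timeout(1):  <1:cand b5 ->
2. deliver 1→2:  <2:foll b5 ->
3. deliver 2→1:  nop
4. deliver 1→3:  <3:foll b5 ->
5. deliver 3→1:  <1:lead b5 ->
6. propose(1,'r'):  nop
7. deliver 1→2:  <2:foll b5 r>
8. deliver 2→1:  nop
9. deliver 1→3:  <3:foll b5 r>
10. deliver 3→1:  <1:lead b5 r>
11. timeout(1):  <1:cand b9 r>
12. deliver 1→0:  <0:foll b5 ->
13. deliver 0→1:  nop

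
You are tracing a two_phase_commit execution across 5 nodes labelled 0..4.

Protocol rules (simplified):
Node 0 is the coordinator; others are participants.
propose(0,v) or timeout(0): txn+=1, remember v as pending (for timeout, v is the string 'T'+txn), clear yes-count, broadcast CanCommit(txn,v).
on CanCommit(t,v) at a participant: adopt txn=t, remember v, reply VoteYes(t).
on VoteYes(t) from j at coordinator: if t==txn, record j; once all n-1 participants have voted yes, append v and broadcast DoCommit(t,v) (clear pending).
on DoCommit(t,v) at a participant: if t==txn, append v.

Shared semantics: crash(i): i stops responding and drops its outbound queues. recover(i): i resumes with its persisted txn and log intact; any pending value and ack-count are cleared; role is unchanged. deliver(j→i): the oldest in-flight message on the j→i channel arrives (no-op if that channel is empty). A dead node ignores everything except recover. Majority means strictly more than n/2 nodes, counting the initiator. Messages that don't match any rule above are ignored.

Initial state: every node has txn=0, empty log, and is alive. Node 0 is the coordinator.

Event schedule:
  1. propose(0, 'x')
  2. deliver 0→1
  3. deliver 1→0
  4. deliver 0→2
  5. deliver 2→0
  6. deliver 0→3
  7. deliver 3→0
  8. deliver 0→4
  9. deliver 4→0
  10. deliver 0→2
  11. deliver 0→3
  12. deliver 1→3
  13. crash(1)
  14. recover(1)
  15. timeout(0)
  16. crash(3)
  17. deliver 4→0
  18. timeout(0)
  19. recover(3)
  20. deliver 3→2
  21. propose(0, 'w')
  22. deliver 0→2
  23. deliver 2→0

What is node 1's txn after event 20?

1

e1 propose(0,'x'): 0[coor,t=1,-]
e2 deliver 0→1: 1[part,t=1,-]
e3 deliver 1→0: ·
e4 deliver 0→2: 2[part,t=1,-]
e5 deliver 2→0: ·
e6 deliver 0→3: 3[part,t=1,-]
e7 deliver 3→0: ·
e8 deliver 0→4: 4[part,t=1,-]
e9 deliver 4→0: 0[coor,t=1,x]
e10 deliver 0→2: 2[part,t=1,x]
e11 deliver 0→3: 3[part,t=1,x]
e12 deliver 1→3: ·
e13 crash(1): 1[✗part,t=1,-]
e14 recover(1): 1[part,t=1,-]
e15 timeout(0): 0[coor,t=2,x]
e16 crash(3): 3[✗part,t=1,x]
e17 deliver 4→0: ·
e18 timeout(0): 0[coor,t=3,x]
e19 recover(3): 3[part,t=1,x]
e20 deliver 3→2: ·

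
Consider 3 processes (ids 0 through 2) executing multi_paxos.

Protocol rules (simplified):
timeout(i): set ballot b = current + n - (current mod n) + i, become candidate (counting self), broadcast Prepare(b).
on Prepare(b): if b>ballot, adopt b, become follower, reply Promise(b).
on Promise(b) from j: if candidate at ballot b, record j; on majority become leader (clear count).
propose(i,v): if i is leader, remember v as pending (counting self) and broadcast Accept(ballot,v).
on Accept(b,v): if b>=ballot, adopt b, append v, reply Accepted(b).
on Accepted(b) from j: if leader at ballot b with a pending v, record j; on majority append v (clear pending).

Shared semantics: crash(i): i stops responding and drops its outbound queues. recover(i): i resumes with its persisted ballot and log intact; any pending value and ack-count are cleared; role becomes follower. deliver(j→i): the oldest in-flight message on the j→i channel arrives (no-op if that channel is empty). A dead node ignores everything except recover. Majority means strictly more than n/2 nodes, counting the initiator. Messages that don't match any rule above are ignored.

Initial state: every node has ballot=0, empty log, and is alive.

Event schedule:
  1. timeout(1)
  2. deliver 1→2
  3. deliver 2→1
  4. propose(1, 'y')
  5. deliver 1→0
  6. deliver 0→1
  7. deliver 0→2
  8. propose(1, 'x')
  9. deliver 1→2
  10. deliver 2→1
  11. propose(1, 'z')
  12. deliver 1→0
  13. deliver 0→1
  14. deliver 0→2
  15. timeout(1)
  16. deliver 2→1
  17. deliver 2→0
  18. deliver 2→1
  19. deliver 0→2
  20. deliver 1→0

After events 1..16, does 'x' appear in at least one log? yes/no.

yes

e1 timeout(1): 1[cand,b=4,-]
e2 deliver 1→2: 2[foll,b=4,-]
e3 deliver 2→1: 1[lead,b=4,-]
e4 propose(1,'y'): ·
e5 deliver 1→0: 0[foll,b=4,-]
e6 deliver 0→1: ·
e7 deliver 0→2: ·
e8 propose(1,'x'): ·
e9 deliver 1→2: 2[foll,b=4,y]
e10 deliver 2→1: 1[lead,b=4,x]
e11 propose(1,'z'): ·
e12 deliver 1→0: 0[foll,b=4,y]
e13 deliver 0→1: 1[lead,b=4,x,z]
e14 deliver 0→2: ·
e15 timeout(1): 1[cand,b=7,x,z]
e16 deliver 2→1: ·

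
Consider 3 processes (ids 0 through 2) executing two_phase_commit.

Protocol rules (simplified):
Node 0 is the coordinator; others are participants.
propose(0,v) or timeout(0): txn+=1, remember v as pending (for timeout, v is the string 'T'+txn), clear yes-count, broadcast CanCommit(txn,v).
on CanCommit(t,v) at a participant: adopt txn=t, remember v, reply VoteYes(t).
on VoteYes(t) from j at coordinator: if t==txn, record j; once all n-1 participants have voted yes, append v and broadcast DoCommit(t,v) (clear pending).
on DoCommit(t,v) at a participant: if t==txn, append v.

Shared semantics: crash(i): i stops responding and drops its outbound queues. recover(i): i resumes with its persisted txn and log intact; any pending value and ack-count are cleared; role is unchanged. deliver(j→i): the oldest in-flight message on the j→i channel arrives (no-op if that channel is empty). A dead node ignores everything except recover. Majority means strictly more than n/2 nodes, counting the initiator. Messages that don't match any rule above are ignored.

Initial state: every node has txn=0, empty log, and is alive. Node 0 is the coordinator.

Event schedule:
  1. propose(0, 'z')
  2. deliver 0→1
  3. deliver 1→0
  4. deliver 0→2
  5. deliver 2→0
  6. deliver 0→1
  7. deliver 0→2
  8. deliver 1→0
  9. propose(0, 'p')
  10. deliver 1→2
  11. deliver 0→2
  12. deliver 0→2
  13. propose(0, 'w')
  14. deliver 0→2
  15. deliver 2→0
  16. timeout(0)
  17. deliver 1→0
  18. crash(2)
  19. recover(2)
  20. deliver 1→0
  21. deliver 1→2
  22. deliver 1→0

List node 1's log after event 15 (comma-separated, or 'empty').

1. propose(0,'z'):  <0:coor t1 ->
2. deliver 0→1:  <1:part t1 ->
3. deliver 1→0:  nop
4. deliver 0→2:  <2:part t1 ->
5. deliver 2→0:  <0:coor t1 z>
6. deliver 0→1:  <1:part t1 z>
7. deliver 0→2:  <2:part t1 z>
8. deliver 1→0:  nop
9. propose(0,'p'):  <0:coor t2 z>
10. deliver 1→2:  nop
11. deliver 0→2:  <2:part t2 z>
12. deliver 0→2:  nop
13. propose(0,'w'):  <0:coor t3 z>
14. deliver 0→2:  <2:part t3 z>
15. deliver 2→0:  nop

z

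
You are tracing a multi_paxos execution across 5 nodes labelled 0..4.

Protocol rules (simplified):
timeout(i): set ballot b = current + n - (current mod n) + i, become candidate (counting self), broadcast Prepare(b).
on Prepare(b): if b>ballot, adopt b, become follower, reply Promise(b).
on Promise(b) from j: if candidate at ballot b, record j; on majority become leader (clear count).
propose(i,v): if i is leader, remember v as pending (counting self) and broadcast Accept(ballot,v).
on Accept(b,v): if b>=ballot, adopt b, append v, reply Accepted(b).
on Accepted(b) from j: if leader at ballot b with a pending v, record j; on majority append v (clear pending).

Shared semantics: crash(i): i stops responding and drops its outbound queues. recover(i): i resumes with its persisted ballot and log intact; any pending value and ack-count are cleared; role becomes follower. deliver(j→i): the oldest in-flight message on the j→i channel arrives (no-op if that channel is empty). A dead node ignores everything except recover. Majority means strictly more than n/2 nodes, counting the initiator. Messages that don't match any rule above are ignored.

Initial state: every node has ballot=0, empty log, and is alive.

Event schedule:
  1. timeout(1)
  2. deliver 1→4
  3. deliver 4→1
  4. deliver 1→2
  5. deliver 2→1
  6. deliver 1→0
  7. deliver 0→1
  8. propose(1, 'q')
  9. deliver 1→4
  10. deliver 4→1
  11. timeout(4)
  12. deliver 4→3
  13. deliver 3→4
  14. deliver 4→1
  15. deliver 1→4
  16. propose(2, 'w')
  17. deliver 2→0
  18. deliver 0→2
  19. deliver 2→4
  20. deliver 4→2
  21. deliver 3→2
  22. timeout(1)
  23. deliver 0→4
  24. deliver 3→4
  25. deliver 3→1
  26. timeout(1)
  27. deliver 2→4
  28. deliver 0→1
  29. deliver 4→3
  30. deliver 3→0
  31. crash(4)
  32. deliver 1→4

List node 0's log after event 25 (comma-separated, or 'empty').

e1 timeout(1): 1[cand,b=6,-]
e2 deliver 1→4: 4[foll,b=6,-]
e3 deliver 4→1: ·
e4 deliver 1→2: 2[foll,b=6,-]
e5 deliver 2→1: 1[lead,b=6,-]
e6 deliver 1→0: 0[foll,b=6,-]
e7 deliver 0→1: ·
e8 propose(1,'q'): ·
e9 deliver 1→4: 4[foll,b=6,q]
e10 deliver 4→1: ·
e11 timeout(4): 4[cand,b=14,q]
e12 deliver 4→3: 3[foll,b=14,-]
e13 deliver 3→4: ·
e14 deliver 4→1: 1[foll,b=14,-]
e15 deliver 1→4: 4[lead,b=14,q]
e16 propose(2,'w'): ·
e17 deliver 2→0: ·
e18 deliver 0→2: ·
e19 deliver 2→4: ·
e20 deliver 4→2: 2[foll,b=14,-]
e21 deliver 3→2: ·
e22 timeout(1): 1[cand,b=16,-]
e23 deliver 0→4: ·
e24 deliver 3→4: ·
e25 deliver 3→1: ·

empty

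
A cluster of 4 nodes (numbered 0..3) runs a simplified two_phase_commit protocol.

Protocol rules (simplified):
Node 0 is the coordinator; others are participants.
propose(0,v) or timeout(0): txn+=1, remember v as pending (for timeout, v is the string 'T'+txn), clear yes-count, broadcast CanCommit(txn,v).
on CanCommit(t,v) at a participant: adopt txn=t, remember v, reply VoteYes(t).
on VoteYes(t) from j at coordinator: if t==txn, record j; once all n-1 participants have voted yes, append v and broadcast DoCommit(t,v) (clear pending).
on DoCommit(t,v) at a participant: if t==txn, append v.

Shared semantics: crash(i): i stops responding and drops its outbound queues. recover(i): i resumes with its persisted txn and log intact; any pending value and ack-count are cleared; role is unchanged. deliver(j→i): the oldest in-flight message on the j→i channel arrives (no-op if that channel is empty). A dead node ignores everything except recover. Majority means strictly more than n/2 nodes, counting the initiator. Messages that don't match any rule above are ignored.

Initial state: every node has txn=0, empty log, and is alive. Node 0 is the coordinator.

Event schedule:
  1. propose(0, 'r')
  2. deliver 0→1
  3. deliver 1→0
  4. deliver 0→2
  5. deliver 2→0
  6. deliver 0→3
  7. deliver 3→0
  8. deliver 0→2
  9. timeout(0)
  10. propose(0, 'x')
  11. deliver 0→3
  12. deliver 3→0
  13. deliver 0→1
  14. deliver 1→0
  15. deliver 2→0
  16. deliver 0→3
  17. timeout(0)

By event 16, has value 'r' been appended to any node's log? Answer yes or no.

[1] propose(0,'r') → N0(coor t1 [-])
[2] deliver 0→1 → N1(part t1 [-])
[3] deliver 1→0 → ∅
[4] deliver 0→2 → N2(part t1 [-])
[5] deliver 2→0 → ∅
[6] deliver 0→3 → N3(part t1 [-])
[7] deliver 3→0 → N0(coor t1 [r])
[8] deliver 0→2 → N2(part t1 [r])
[9] timeout(0) → N0(coor t2 [r])
[10] propose(0,'x') → N0(coor t3 [r])
[11] deliver 0→3 → N3(part t1 [r])
[12] deliver 3→0 → ∅
[13] deliver 0→1 → N1(part t1 [r])
[14] deliver 1→0 → ∅
[15] deliver 2→0 → ∅
[16] deliver 0→3 → N3(part t2 [r])

yes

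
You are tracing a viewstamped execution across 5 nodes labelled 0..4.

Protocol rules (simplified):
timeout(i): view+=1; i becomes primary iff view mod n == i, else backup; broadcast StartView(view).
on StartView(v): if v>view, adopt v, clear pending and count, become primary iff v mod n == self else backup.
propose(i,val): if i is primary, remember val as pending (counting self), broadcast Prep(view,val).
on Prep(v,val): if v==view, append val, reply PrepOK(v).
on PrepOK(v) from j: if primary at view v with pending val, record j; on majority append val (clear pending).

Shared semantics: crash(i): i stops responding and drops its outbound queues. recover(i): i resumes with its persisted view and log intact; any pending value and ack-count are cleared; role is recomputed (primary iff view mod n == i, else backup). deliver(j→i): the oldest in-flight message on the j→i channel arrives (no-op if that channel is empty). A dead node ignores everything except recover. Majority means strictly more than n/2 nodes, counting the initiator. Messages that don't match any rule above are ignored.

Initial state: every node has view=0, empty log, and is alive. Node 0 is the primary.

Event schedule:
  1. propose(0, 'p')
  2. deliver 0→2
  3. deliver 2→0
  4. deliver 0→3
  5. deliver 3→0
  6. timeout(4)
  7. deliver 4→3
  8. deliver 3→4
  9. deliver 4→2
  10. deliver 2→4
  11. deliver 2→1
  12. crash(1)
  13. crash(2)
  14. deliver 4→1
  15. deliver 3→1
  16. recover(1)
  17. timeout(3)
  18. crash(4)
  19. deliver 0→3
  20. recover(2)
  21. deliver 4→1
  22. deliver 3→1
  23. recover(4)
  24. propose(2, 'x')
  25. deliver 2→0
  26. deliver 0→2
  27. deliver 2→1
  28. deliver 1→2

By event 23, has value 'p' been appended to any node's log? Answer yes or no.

1. propose(0,'p'):  nop
2. deliver 0→2:  <2:back v0 p>
3. deliver 2→0:  nop
4. deliver 0→3:  <3:back v0 p>
5. deliver 3→0:  <0:prim v0 p>
6. timeout(4):  <4:back v1 ->
7. deliver 4→3:  <3:back v1 p>
8. deliver 3→4:  nop
9. deliver 4→2:  <2:back v1 p>
10. deliver 2→4:  nop
11. deliver 2→1:  nop
12. crash(1):  <1:✗back v0 ->
13. crash(2):  <2:✗back v1 p>
14. deliver 4→1:  nop
15. deliver 3→1:  nop
16. recover(1):  <1:back v0 ->
17. timeout(3):  <3:back v2 p>
18. crash(4):  <4:✗back v1 ->
19. deliver 0→3:  nop
20. recover(2):  <2:back v1 p>
21. deliver 4→1:  nop
22. deliver 3→1:  <1:back v2 ->
23. recover(4):  <4:back v1 ->

yes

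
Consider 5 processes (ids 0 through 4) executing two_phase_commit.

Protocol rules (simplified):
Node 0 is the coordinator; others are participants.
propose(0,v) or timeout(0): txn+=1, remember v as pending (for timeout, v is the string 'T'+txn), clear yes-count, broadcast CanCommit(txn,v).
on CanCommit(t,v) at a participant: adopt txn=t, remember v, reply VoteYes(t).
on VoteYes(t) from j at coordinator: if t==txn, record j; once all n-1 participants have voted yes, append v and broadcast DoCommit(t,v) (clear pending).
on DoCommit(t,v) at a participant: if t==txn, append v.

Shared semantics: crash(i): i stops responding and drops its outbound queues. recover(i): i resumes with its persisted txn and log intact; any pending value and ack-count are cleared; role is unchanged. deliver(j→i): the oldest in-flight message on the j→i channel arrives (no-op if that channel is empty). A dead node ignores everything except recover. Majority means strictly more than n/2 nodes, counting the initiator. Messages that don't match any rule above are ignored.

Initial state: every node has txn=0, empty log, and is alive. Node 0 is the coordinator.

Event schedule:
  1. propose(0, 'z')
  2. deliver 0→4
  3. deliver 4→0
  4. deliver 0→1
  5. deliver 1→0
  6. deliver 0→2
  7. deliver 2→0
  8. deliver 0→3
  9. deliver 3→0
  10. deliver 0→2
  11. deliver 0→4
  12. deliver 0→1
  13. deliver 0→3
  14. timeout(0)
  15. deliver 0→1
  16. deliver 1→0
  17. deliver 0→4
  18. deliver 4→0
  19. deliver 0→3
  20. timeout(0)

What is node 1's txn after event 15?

e1 propose(0,'z'): 0[coor,t=1,-]
e2 deliver 0→4: 4[part,t=1,-]
e3 deliver 4→0: ·
e4 deliver 0→1: 1[part,t=1,-]
e5 deliver 1→0: ·
e6 deliver 0→2: 2[part,t=1,-]
e7 deliver 2→0: ·
e8 deliver 0→3: 3[part,t=1,-]
e9 deliver 3→0: 0[coor,t=1,z]
e10 deliver 0→2: 2[part,t=1,z]
e11 deliver 0→4: 4[part,t=1,z]
e12 deliver 0→1: 1[part,t=1,z]
e13 deliver 0→3: 3[part,t=1,z]
e14 timeout(0): 0[coor,t=2,z]
e15 deliver 0→1: 1[part,t=2,z]

2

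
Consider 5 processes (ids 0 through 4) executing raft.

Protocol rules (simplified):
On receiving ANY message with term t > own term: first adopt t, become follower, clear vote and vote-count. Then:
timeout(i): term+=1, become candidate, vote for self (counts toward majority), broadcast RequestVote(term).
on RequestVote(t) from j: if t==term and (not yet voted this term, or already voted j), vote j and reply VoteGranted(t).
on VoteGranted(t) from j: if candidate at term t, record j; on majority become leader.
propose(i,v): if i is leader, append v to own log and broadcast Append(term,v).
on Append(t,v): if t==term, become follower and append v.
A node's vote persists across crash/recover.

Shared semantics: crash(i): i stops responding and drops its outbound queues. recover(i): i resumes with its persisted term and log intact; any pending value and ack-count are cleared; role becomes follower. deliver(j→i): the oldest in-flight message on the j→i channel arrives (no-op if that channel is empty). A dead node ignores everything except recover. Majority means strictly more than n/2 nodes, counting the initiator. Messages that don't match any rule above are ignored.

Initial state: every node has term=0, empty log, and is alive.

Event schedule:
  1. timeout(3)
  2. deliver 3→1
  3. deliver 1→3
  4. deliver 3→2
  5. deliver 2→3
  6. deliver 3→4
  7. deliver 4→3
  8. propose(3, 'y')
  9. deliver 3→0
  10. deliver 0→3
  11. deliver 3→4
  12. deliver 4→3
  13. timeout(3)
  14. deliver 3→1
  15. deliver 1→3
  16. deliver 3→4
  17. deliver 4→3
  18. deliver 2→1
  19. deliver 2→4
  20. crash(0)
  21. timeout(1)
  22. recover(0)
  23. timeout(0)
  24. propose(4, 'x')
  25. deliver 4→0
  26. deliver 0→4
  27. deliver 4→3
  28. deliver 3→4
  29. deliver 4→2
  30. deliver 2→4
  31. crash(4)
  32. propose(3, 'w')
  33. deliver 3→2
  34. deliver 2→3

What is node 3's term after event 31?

2

[1] timeout(3) → N3(cand t1 [-])
[2] deliver 3→1 → N1(foll t1 [-])
[3] deliver 1→3 → ∅
[4] deliver 3→2 → N2(foll t1 [-])
[5] deliver 2→3 → N3(lead t1 [-])
[6] deliver 3→4 → N4(foll t1 [-])
[7] deliver 4→3 → ∅
[8] propose(3,'y') → N3(lead t1 [y])
[9] deliver 3→0 → N0(foll t1 [-])
[10] deliver 0→3 → ∅
[11] deliver 3→4 → N4(foll t1 [y])
[12] deliver 4→3 → ∅
[13] timeout(3) → N3(cand t2 [y])
[14] deliver 3→1 → N1(foll t1 [y])
[15] deliver 1→3 → ∅
[16] deliver 3→4 → N4(foll t2 [y])
[17] deliver 4→3 → ∅
[18] deliver 2→1 → ∅
[19] deliver 2→4 → ∅
[20] crash(0) → N0(✗foll t1 [-])
[21] timeout(1) → N1(cand t2 [y])
[22] recover(0) → N0(foll t1 [-])
[23] timeout(0) → N0(cand t2 [-])
[24] propose(4,'x') → ∅
[25] deliver 4→0 → ∅
[26] deliver 0→4 → ∅
[27] deliver 4→3 → ∅
[28] deliver 3→4 → ∅
[29] deliver 4→2 → ∅
[30] deliver 2→4 → ∅
[31] crash(4) → N4(✗foll t2 [y])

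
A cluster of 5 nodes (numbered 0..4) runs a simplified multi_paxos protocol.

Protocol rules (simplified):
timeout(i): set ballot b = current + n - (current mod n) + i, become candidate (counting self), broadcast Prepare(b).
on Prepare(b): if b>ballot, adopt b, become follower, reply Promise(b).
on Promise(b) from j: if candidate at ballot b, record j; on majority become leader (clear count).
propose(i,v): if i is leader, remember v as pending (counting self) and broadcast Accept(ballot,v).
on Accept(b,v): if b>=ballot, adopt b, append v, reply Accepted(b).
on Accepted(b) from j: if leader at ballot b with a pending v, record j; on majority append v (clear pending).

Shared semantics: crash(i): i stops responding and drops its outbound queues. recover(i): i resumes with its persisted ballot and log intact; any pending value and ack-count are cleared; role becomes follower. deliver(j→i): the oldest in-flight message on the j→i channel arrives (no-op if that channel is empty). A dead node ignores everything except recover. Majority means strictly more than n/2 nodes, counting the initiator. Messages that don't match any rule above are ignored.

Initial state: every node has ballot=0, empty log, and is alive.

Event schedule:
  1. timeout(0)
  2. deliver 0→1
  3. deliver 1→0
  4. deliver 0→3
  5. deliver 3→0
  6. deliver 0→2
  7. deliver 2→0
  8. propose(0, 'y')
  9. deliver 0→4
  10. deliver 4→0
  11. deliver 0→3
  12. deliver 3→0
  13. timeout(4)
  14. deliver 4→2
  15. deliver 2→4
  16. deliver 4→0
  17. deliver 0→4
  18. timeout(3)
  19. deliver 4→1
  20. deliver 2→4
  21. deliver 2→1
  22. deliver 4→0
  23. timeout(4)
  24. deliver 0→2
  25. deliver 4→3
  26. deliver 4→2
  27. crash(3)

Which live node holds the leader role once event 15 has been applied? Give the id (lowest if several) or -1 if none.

0

1. timeout(0):  <0:cand b5 ->
2. deliver 0→1:  <1:foll b5 ->
3. deliver 1→0:  nop
4. deliver 0→3:  <3:foll b5 ->
5. deliver 3→0:  <0:lead b5 ->
6. deliver 0→2:  <2:foll b5 ->
7. deliver 2→0:  nop
8. propose(0,'y'):  nop
9. deliver 0→4:  <4:foll b5 ->
10. deliver 4→0:  nop
11. deliver 0→3:  <3:foll b5 y>
12. deliver 3→0:  nop
13. timeout(4):  <4:cand b14 ->
14. deliver 4→2:  <2:foll b14 ->
15. deliver 2→4:  nop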